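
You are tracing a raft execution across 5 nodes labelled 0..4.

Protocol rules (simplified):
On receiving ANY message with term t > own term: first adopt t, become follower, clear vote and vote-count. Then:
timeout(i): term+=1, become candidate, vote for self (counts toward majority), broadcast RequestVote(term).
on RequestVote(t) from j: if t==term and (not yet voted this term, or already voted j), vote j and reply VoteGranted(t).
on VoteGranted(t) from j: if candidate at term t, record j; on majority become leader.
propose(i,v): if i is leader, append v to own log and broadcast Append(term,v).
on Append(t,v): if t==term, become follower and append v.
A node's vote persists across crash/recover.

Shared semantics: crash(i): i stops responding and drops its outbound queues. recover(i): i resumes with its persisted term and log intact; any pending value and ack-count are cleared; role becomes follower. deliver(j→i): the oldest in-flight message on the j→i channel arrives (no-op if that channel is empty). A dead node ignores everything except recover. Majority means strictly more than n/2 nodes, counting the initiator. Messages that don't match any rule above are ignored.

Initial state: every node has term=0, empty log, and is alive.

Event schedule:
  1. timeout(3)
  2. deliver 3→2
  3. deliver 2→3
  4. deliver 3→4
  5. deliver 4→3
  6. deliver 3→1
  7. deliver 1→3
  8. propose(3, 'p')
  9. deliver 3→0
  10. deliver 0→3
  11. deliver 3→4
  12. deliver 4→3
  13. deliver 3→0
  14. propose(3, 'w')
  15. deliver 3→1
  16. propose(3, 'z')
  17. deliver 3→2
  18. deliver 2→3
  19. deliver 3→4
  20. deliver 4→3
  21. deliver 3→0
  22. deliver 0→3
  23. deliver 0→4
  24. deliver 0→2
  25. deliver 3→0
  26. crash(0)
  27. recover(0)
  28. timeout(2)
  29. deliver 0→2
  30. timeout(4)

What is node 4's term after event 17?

e1 timeout(3): 3[cand,t=1,-]
e2 deliver 3→2: 2[foll,t=1,-]
e3 deliver 2→3: ·
e4 deliver 3→4: 4[foll,t=1,-]
e5 deliver 4→3: 3[lead,t=1,-]
e6 deliver 3→1: 1[foll,t=1,-]
e7 deliver 1→3: ·
e8 propose(3,'p'): 3[lead,t=1,p]
e9 deliver 3→0: 0[foll,t=1,-]
e10 deliver 0→3: ·
e11 deliver 3→4: 4[foll,t=1,p]
e12 deliver 4→3: ·
e13 deliver 3→0: 0[foll,t=1,p]
e14 propose(3,'w'): 3[lead,t=1,p,w]
e15 deliver 3→1: 1[foll,t=1,p]
e16 propose(3,'z'): 3[lead,t=1,p,w,z]
e17 deliver 3→2: 2[foll,t=1,p]

1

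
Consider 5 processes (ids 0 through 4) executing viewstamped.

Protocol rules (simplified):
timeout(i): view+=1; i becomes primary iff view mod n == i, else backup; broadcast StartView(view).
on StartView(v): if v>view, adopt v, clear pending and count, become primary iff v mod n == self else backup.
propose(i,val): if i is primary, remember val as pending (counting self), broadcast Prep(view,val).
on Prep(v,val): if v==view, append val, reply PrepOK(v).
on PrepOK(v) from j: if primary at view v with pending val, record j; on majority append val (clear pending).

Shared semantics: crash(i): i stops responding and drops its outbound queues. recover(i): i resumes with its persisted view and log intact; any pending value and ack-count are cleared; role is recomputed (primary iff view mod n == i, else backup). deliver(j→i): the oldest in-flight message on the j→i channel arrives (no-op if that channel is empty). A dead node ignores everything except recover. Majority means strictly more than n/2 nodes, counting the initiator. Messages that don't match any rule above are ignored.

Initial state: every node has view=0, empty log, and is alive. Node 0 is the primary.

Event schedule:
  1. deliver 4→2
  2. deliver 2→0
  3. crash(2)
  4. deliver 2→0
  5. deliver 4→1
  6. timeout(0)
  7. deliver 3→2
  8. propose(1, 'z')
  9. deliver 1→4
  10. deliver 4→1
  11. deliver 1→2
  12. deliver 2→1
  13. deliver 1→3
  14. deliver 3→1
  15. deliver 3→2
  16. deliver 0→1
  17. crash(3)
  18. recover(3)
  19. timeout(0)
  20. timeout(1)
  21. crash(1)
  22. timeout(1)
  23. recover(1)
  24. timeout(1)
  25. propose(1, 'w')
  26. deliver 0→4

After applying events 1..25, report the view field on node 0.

2

[1] deliver 4→2 → ∅
[2] deliver 2→0 → ∅
[3] crash(2) → N2(✗back v0 [-])
[4] deliver 2→0 → ∅
[5] deliver 4→1 → ∅
[6] timeout(0) → N0(back v1 [-])
[7] deliver 3→2 → ∅
[8] propose(1,'z') → ∅
[9] deliver 1→4 → ∅
[10] deliver 4→1 → ∅
[11] deliver 1→2 → ∅
[12] deliver 2→1 → ∅
[13] deliver 1→3 → ∅
[14] deliver 3→1 → ∅
[15] deliver 3→2 → ∅
[16] deliver 0→1 → N1(prim v1 [-])
[17] crash(3) → N3(✗back v0 [-])
[18] recover(3) → N3(back v0 [-])
[19] timeout(0) → N0(back v2 [-])
[20] timeout(1) → N1(back v2 [-])
[21] crash(1) → N1(✗back v2 [-])
[22] timeout(1) → ∅
[23] recover(1) → N1(back v2 [-])
[24] timeout(1) → N1(back v3 [-])
[25] propose(1,'w') → ∅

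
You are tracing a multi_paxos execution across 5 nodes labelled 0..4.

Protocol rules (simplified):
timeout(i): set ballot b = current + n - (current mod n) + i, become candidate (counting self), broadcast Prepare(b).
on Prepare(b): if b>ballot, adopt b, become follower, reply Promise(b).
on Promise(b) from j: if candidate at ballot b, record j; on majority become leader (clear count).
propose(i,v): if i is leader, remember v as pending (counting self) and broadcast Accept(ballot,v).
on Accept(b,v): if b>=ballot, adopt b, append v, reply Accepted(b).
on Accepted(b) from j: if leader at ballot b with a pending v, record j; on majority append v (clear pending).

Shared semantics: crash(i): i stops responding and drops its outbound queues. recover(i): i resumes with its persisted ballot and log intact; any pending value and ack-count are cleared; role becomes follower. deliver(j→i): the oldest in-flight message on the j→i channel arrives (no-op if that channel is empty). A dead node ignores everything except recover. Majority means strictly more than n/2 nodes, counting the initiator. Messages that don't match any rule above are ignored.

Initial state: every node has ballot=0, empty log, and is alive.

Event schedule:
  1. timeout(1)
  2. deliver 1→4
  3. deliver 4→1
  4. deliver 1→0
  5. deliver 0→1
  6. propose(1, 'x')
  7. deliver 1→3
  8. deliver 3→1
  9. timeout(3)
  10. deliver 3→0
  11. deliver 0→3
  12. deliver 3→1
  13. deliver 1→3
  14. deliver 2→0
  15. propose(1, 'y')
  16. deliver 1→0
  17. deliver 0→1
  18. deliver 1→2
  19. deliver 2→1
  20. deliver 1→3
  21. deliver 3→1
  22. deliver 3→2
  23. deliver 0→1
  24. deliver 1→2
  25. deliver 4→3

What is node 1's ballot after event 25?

step 1 timeout(1): 1={cand,b=6,log=-}
step 2 deliver 1→4: 4={foll,b=6,log=-}
step 3 deliver 4→1: —
step 4 deliver 1→0: 0={foll,b=6,log=-}
step 5 deliver 0→1: 1={lead,b=6,log=-}
step 6 propose(1,'x'): —
step 7 deliver 1→3: 3={foll,b=6,log=-}
step 8 deliver 3→1: —
step 9 timeout(3): 3={cand,b=13,log=-}
step 10 deliver 3→0: 0={foll,b=13,log=-}
step 11 deliver 0→3: —
step 12 deliver 3→1: 1={foll,b=13,log=-}
step 13 deliver 1→3: —
step 14 deliver 2→0: —
step 15 propose(1,'y'): —
step 16 deliver 1→0: —
step 17 deliver 0→1: —
step 18 deliver 1→2: 2={foll,b=6,log=-}
step 19 deliver 2→1: —
step 20 deliver 1→3: 3={lead,b=13,log=-}
step 21 deliver 3→1: —
step 22 deliver 3→2: 2={foll,b=13,log=-}
step 23 deliver 0→1: —
step 24 deliver 1→2: —
step 25 deliver 4→3: —

13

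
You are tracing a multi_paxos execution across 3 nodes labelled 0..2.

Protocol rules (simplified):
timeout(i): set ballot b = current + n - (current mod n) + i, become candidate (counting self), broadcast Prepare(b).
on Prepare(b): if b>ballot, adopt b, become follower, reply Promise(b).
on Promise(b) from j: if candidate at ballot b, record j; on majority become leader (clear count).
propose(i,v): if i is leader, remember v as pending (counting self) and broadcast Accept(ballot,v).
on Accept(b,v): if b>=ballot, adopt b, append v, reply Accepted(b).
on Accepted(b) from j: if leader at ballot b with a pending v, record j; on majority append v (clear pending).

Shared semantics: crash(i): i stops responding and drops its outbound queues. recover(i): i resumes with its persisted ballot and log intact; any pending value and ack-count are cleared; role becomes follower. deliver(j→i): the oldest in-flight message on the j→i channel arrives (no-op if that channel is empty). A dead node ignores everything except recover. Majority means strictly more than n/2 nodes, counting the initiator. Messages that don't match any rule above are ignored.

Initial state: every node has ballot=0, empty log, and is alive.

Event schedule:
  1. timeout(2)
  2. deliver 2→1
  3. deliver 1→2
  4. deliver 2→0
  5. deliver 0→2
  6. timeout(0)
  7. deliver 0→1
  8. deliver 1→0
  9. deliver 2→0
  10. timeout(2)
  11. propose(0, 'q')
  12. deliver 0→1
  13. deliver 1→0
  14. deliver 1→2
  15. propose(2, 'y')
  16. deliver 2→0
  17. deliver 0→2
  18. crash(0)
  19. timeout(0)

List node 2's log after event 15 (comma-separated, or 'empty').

empty

after 1 — timeout(2): n2:cand/b5/[-]
after 2 — deliver 2→1: n1:foll/b5/[-]
after 3 — deliver 1→2: n2:lead/b5/[-]
after 4 — deliver 2→0: n0:foll/b5/[-]
after 5 — deliver 0→2: ·
after 6 — timeout(0): n0:cand/b6/[-]
after 7 — deliver 0→1: n1:foll/b6/[-]
after 8 — deliver 1→0: n0:lead/b6/[-]
after 9 — deliver 2→0: ·
after 10 — timeout(2): n2:cand/b8/[-]
after 11 — propose(0,'q'): ·
after 12 — deliver 0→1: n1:foll/b6/[q]
after 13 — deliver 1→0: n0:lead/b6/[q]
after 14 — deliver 1→2: ·
after 15 — propose(2,'y'): ·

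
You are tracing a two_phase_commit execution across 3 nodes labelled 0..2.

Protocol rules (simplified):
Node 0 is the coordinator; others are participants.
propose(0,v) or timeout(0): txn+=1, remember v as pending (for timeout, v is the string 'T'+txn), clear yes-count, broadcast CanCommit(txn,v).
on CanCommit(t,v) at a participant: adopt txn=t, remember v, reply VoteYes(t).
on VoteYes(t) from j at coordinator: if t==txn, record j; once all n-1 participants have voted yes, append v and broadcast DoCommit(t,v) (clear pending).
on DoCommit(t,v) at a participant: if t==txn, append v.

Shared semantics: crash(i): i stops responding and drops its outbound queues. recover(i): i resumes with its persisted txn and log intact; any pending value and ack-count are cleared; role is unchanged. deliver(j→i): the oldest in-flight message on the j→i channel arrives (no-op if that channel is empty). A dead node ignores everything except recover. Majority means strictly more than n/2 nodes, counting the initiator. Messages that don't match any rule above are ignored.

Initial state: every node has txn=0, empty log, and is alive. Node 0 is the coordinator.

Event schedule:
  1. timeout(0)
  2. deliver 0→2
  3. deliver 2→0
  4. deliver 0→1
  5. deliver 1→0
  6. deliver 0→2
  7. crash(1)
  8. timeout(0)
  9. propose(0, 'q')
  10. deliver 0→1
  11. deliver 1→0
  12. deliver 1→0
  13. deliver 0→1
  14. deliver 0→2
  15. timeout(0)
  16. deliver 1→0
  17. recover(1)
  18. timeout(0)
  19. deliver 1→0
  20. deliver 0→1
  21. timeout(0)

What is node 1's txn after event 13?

[1] timeout(0) → N0(coor t1 [-])
[2] deliver 0→2 → N2(part t1 [-])
[3] deliver 2→0 → ∅
[4] deliver 0→1 → N1(part t1 [-])
[5] deliver 1→0 → N0(coor t1 [T1])
[6] deliver 0→2 → N2(part t1 [T1])
[7] crash(1) → N1(✗part t1 [-])
[8] timeout(0) → N0(coor t2 [T1])
[9] propose(0,'q') → N0(coor t3 [T1])
[10] deliver 0→1 → ∅
[11] deliver 1→0 → ∅
[12] deliver 1→0 → ∅
[13] deliver 0→1 → ∅

1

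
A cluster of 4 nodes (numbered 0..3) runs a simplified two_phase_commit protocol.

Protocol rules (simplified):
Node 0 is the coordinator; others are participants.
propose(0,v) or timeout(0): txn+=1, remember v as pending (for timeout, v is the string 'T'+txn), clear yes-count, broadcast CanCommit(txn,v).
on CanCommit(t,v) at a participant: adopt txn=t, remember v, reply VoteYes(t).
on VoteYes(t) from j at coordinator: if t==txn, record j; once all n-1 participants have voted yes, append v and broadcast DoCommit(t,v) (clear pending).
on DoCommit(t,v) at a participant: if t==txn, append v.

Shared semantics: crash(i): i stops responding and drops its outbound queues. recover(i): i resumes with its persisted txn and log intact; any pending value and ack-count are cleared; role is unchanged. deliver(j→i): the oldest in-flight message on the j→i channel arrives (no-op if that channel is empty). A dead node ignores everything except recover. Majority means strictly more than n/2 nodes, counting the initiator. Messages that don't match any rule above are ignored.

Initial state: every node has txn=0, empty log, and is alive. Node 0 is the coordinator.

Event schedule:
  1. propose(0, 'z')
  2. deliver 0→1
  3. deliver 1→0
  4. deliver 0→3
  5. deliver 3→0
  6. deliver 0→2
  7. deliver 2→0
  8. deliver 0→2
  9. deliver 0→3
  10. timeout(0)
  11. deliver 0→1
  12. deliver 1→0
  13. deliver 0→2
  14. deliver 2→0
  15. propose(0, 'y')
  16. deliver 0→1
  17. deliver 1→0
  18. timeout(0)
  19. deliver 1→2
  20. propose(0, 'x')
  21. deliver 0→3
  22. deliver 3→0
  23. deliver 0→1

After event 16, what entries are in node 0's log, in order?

step 1 propose(0,'z'): 0={coor,t=1,log=-}
step 2 deliver 0→1: 1={part,t=1,log=-}
step 3 deliver 1→0: —
step 4 deliver 0→3: 3={part,t=1,log=-}
step 5 deliver 3→0: —
step 6 deliver 0→2: 2={part,t=1,log=-}
step 7 deliver 2→0: 0={coor,t=1,log=z}
step 8 deliver 0→2: 2={part,t=1,log=z}
step 9 deliver 0→3: 3={part,t=1,log=z}
step 10 timeout(0): 0={coor,t=2,log=z}
step 11 deliver 0→1: 1={part,t=1,log=z}
step 12 deliver 1→0: —
step 13 deliver 0→2: 2={part,t=2,log=z}
step 14 deliver 2→0: —
step 15 propose(0,'y'): 0={coor,t=3,log=z}
step 16 deliver 0→1: 1={part,t=2,log=z}

z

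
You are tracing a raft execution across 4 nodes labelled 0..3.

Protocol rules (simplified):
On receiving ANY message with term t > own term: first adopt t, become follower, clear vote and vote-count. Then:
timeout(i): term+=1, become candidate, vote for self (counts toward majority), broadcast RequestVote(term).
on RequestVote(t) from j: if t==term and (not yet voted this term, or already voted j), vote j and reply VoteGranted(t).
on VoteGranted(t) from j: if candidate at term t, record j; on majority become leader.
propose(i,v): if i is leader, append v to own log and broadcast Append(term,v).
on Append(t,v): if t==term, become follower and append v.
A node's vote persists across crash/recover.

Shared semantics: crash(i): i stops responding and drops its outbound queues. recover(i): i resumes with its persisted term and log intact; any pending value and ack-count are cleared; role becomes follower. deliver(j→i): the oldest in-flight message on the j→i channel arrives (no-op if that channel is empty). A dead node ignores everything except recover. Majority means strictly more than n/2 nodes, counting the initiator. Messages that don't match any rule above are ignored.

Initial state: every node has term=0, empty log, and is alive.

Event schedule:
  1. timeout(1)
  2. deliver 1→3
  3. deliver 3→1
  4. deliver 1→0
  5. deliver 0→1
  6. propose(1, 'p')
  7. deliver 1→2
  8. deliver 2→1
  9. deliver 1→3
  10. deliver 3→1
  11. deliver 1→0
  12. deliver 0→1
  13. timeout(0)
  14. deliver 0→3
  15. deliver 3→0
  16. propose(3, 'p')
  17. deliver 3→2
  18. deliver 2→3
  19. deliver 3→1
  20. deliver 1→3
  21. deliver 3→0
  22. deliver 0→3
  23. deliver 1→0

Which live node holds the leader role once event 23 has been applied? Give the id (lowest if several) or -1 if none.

[1] timeout(1) → N1(cand t1 [-])
[2] deliver 1→3 → N3(foll t1 [-])
[3] deliver 3→1 → ∅
[4] deliver 1→0 → N0(foll t1 [-])
[5] deliver 0→1 → N1(lead t1 [-])
[6] propose(1,'p') → N1(lead t1 [p])
[7] deliver 1→2 → N2(foll t1 [-])
[8] deliver 2→1 → ∅
[9] deliver 1→3 → N3(foll t1 [p])
[10] deliver 3→1 → ∅
[11] deliver 1→0 → N0(foll t1 [p])
[12] deliver 0→1 → ∅
[13] timeout(0) → N0(cand t2 [p])
[14] deliver 0→3 → N3(foll t2 [p])
[15] deliver 3→0 → ∅
[16] propose(3,'p') → ∅
[17] deliver 3→2 → ∅
[18] deliver 2→3 → ∅
[19] deliver 3→1 → ∅
[20] deliver 1→3 → ∅
[21] deliver 3→0 → ∅
[22] deliver 0→3 → ∅
[23] deliver 1→0 → ∅

1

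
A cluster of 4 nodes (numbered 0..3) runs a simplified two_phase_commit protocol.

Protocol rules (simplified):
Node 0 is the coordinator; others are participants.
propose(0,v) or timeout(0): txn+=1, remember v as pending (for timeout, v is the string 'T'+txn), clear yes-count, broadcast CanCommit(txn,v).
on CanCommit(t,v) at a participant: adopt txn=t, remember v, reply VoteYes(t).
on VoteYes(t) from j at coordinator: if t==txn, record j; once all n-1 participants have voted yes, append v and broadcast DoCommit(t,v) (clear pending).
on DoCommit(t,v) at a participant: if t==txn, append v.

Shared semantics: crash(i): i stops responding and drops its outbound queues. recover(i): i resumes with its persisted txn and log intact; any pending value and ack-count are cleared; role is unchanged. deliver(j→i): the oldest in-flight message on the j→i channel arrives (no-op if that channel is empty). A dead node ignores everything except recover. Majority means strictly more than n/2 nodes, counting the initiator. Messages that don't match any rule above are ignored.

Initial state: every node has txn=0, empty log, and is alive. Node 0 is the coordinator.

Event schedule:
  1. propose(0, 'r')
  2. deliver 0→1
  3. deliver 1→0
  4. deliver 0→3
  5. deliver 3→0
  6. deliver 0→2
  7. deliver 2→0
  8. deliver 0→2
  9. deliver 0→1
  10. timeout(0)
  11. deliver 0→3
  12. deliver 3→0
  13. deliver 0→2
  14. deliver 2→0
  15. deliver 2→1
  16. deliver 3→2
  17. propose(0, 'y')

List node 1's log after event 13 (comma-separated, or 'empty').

r

e1 propose(0,'r'): 0[coor,t=1,-]
e2 deliver 0→1: 1[part,t=1,-]
e3 deliver 1→0: ·
e4 deliver 0→3: 3[part,t=1,-]
e5 deliver 3→0: ·
e6 deliver 0→2: 2[part,t=1,-]
e7 deliver 2→0: 0[coor,t=1,r]
e8 deliver 0→2: 2[part,t=1,r]
e9 deliver 0→1: 1[part,t=1,r]
e10 timeout(0): 0[coor,t=2,r]
e11 deliver 0→3: 3[part,t=1,r]
e12 deliver 3→0: ·
e13 deliver 0→2: 2[part,t=2,r]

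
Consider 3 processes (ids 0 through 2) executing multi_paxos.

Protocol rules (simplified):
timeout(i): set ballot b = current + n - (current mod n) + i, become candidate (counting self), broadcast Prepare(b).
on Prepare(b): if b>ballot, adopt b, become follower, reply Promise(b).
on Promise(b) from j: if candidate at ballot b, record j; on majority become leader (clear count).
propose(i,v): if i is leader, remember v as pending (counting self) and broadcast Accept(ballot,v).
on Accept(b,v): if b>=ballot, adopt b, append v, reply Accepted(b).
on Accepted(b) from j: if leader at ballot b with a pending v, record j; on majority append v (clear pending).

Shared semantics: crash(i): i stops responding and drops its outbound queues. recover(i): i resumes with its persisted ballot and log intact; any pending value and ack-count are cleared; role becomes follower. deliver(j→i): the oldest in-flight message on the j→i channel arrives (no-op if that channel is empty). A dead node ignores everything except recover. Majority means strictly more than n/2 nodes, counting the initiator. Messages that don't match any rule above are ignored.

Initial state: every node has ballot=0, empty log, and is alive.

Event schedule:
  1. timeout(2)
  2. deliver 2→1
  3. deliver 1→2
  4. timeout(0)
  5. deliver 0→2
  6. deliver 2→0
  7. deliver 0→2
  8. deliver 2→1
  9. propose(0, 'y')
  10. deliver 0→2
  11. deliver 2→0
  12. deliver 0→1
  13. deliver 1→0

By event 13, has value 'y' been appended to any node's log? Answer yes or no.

no

step 1 timeout(2): 2={cand,b=5,log=-}
step 2 deliver 2→1: 1={foll,b=5,log=-}
step 3 deliver 1→2: 2={lead,b=5,log=-}
step 4 timeout(0): 0={cand,b=3,log=-}
step 5 deliver 0→2: —
step 6 deliver 2→0: 0={foll,b=5,log=-}
step 7 deliver 0→2: —
step 8 deliver 2→1: —
step 9 propose(0,'y'): —
step 10 deliver 0→2: —
step 11 deliver 2→0: —
step 12 deliver 0→1: —
step 13 deliver 1→0: —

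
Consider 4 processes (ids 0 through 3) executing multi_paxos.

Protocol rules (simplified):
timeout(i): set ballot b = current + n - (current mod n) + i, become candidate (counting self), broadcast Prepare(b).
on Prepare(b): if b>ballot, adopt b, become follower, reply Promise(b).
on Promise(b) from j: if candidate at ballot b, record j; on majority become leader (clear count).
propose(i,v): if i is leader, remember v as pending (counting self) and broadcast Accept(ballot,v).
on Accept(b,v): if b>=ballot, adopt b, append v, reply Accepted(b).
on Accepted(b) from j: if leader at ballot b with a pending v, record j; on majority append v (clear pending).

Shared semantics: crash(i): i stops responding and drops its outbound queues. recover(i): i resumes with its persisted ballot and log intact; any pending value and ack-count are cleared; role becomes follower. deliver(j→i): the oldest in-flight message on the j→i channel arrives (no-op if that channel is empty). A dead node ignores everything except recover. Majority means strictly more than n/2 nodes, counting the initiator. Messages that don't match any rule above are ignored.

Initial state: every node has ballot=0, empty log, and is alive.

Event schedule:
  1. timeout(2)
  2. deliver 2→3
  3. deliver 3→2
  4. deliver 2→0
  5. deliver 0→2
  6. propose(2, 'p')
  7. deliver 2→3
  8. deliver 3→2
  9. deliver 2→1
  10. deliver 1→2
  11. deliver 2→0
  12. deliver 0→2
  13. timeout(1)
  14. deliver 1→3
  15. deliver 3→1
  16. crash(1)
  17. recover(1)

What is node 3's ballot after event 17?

after 1 — timeout(2): n2:cand/b6/[-]
after 2 — deliver 2→3: n3:foll/b6/[-]
after 3 — deliver 3→2: ·
after 4 — deliver 2→0: n0:foll/b6/[-]
after 5 — deliver 0→2: n2:lead/b6/[-]
after 6 — propose(2,'p'): ·
after 7 — deliver 2→3: n3:foll/b6/[p]
after 8 — deliver 3→2: ·
after 9 — deliver 2→1: n1:foll/b6/[-]
after 10 — deliver 1→2: ·
after 11 — deliver 2→0: n0:foll/b6/[p]
after 12 — deliver 0→2: n2:lead/b6/[p]
after 13 — timeout(1): n1:cand/b9/[-]
after 14 — deliver 1→3: n3:foll/b9/[p]
after 15 — deliver 3→1: ·
after 16 — crash(1): n1:✗cand/b9/[-]
after 17 — recover(1): n1:foll/b9/[-]

9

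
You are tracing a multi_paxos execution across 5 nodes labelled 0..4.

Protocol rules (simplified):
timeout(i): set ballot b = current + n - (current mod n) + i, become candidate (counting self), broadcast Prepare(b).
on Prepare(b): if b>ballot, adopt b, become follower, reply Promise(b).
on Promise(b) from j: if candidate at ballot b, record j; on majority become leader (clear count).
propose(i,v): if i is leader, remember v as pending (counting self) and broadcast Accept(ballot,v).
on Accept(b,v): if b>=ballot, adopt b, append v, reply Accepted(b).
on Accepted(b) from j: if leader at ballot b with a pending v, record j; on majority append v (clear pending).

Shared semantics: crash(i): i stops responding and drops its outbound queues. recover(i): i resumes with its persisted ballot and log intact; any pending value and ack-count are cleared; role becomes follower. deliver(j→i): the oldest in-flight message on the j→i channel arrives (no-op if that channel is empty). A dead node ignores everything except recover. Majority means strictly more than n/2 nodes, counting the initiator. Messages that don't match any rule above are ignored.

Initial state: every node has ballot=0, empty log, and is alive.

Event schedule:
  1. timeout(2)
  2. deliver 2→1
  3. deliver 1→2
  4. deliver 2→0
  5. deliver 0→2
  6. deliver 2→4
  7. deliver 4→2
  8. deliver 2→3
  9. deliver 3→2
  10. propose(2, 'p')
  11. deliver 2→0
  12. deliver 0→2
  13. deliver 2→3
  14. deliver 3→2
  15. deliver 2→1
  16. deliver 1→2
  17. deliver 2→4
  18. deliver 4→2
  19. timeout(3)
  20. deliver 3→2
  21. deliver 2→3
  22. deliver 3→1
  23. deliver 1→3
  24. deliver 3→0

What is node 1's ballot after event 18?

e1 timeout(2): 2[cand,b=7,-]
e2 deliver 2→1: 1[foll,b=7,-]
e3 deliver 1→2: ·
e4 deliver 2→0: 0[foll,b=7,-]
e5 deliver 0→2: 2[lead,b=7,-]
e6 deliver 2→4: 4[foll,b=7,-]
e7 deliver 4→2: ·
e8 deliver 2→3: 3[foll,b=7,-]
e9 deliver 3→2: ·
e10 propose(2,'p'): ·
e11 deliver 2→0: 0[foll,b=7,p]
e12 deliver 0→2: ·
e13 deliver 2→3: 3[foll,b=7,p]
e14 deliver 3→2: 2[lead,b=7,p]
e15 deliver 2→1: 1[foll,b=7,p]
e16 deliver 1→2: ·
e17 deliver 2→4: 4[foll,b=7,p]
e18 deliver 4→2: ·

7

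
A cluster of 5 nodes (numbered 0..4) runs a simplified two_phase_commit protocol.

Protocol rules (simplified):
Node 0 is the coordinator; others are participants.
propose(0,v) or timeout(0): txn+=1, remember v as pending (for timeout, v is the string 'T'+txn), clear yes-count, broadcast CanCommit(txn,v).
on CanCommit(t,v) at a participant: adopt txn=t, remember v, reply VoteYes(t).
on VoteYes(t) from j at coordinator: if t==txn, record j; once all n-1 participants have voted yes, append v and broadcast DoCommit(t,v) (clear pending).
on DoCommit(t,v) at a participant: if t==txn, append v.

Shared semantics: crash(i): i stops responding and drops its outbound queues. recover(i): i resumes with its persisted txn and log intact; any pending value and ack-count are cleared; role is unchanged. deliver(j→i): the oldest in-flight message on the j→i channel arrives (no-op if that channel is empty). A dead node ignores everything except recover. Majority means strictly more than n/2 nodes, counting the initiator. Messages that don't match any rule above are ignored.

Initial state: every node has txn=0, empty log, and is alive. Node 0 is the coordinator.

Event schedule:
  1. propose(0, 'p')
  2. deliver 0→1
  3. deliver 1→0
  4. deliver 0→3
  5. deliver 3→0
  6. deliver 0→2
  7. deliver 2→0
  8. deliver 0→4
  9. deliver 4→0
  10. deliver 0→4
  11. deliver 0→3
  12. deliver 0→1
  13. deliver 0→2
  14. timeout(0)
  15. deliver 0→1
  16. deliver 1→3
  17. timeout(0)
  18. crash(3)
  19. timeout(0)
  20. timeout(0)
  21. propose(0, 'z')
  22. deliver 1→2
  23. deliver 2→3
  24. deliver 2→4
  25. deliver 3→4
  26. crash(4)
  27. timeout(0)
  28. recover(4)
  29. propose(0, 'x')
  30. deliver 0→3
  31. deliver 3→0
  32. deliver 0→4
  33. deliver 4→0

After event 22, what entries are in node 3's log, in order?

step 1 propose(0,'p'): 0={coor,t=1,log=-}
step 2 deliver 0→1: 1={part,t=1,log=-}
step 3 deliver 1→0: —
step 4 deliver 0→3: 3={part,t=1,log=-}
step 5 deliver 3→0: —
step 6 deliver 0→2: 2={part,t=1,log=-}
step 7 deliver 2→0: —
step 8 deliver 0→4: 4={part,t=1,log=-}
step 9 deliver 4→0: 0={coor,t=1,log=p}
step 10 deliver 0→4: 4={part,t=1,log=p}
step 11 deliver 0→3: 3={part,t=1,log=p}
step 12 deliver 0→1: 1={part,t=1,log=p}
step 13 deliver 0→2: 2={part,t=1,log=p}
step 14 timeout(0): 0={coor,t=2,log=p}
step 15 deliver 0→1: 1={part,t=2,log=p}
step 16 deliver 1→3: —
step 17 timeout(0): 0={coor,t=3,log=p}
step 18 crash(3): 3={✗part,t=1,log=p}
step 19 timeout(0): 0={coor,t=4,log=p}
step 20 timeout(0): 0={coor,t=5,log=p}
step 21 propose(0,'z'): 0={coor,t=6,log=p}
step 22 deliver 1→2: —

p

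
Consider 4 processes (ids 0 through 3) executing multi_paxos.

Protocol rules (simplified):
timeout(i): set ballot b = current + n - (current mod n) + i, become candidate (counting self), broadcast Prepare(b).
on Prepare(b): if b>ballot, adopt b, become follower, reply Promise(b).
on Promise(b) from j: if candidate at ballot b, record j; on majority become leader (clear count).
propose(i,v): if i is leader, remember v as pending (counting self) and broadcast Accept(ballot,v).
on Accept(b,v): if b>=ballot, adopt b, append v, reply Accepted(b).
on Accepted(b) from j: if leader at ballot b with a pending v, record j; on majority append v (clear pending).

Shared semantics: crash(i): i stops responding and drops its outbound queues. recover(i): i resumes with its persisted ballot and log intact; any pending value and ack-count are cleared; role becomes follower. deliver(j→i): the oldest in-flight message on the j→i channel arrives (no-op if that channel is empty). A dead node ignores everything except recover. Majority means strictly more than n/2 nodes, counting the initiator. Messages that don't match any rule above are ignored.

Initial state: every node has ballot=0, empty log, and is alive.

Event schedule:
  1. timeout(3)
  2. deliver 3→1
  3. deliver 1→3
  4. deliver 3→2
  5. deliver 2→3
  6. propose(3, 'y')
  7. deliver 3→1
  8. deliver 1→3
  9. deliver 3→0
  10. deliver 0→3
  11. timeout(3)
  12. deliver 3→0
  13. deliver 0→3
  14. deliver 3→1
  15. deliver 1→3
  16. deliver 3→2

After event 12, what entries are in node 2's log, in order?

1. timeout(3):  <3:cand b7 ->
2. deliver 3→1:  <1:foll b7 ->
3. deliver 1→3:  nop
4. deliver 3→2:  <2:foll b7 ->
5. deliver 2→3:  <3:lead b7 ->
6. propose(3,'y'):  nop
7. deliver 3→1:  <1:foll b7 y>
8. deliver 1→3:  nop
9. deliver 3→0:  <0:foll b7 ->
10. deliver 0→3:  nop
11. timeout(3):  <3:cand b11 ->
12. deliver 3→0:  <0:foll b7 y>

empty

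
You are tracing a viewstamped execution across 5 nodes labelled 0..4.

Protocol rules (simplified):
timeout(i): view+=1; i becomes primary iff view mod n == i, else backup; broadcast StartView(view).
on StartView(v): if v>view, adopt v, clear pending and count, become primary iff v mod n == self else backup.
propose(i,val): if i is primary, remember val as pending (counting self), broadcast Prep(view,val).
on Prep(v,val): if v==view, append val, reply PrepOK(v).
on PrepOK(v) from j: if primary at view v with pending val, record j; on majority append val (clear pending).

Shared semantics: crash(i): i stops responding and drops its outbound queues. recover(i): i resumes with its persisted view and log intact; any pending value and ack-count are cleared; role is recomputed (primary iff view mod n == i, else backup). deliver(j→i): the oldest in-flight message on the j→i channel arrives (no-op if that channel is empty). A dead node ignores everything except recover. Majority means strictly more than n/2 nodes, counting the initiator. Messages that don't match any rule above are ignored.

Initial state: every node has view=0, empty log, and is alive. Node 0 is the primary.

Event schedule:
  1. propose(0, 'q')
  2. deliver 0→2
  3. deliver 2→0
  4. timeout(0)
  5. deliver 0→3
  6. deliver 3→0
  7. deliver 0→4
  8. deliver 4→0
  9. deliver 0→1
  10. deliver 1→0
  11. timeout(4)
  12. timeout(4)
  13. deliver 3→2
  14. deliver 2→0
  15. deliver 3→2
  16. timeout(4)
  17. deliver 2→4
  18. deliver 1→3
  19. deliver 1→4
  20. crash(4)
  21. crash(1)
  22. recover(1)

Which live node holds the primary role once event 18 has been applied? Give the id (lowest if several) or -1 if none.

-1

step 1 propose(0,'q'): —
step 2 deliver 0→2: 2={back,v=0,log=q}
step 3 deliver 2→0: —
step 4 timeout(0): 0={back,v=1,log=-}
step 5 deliver 0→3: 3={back,v=0,log=q}
step 6 deliver 3→0: —
step 7 deliver 0→4: 4={back,v=0,log=q}
step 8 deliver 4→0: —
step 9 deliver 0→1: 1={back,v=0,log=q}
step 10 deliver 1→0: —
step 11 timeout(4): 4={back,v=1,log=q}
step 12 timeout(4): 4={back,v=2,log=q}
step 13 deliver 3→2: —
step 14 deliver 2→0: —
step 15 deliver 3→2: —
step 16 timeout(4): 4={back,v=3,log=q}
step 17 deliver 2→4: —
step 18 deliver 1→3: —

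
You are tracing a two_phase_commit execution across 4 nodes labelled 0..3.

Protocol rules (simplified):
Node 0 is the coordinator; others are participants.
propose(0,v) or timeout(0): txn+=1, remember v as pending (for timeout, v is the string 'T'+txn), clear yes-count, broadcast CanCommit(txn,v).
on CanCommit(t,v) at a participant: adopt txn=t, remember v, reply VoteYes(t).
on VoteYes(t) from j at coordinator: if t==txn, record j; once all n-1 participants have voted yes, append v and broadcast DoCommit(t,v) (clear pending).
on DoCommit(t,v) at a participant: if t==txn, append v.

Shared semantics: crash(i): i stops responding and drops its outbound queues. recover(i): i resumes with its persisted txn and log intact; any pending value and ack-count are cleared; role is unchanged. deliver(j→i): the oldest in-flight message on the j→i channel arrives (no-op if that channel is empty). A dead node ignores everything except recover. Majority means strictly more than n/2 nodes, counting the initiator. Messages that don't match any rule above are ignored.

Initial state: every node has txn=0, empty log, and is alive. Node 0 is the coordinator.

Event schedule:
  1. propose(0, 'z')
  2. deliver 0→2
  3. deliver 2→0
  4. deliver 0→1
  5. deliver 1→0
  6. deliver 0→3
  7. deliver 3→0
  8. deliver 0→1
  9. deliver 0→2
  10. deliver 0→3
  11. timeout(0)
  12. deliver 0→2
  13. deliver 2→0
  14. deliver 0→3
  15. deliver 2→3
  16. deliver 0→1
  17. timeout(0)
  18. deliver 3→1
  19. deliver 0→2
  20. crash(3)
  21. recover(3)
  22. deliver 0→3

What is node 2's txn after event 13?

2

step 1 propose(0,'z'): 0={coor,t=1,log=-}
step 2 deliver 0→2: 2={part,t=1,log=-}
step 3 deliver 2→0: —
step 4 deliver 0→1: 1={part,t=1,log=-}
step 5 deliver 1→0: —
step 6 deliver 0→3: 3={part,t=1,log=-}
step 7 deliver 3→0: 0={coor,t=1,log=z}
step 8 deliver 0→1: 1={part,t=1,log=z}
step 9 deliver 0→2: 2={part,t=1,log=z}
step 10 deliver 0→3: 3={part,t=1,log=z}
step 11 timeout(0): 0={coor,t=2,log=z}
step 12 deliver 0→2: 2={part,t=2,log=z}
step 13 deliver 2→0: —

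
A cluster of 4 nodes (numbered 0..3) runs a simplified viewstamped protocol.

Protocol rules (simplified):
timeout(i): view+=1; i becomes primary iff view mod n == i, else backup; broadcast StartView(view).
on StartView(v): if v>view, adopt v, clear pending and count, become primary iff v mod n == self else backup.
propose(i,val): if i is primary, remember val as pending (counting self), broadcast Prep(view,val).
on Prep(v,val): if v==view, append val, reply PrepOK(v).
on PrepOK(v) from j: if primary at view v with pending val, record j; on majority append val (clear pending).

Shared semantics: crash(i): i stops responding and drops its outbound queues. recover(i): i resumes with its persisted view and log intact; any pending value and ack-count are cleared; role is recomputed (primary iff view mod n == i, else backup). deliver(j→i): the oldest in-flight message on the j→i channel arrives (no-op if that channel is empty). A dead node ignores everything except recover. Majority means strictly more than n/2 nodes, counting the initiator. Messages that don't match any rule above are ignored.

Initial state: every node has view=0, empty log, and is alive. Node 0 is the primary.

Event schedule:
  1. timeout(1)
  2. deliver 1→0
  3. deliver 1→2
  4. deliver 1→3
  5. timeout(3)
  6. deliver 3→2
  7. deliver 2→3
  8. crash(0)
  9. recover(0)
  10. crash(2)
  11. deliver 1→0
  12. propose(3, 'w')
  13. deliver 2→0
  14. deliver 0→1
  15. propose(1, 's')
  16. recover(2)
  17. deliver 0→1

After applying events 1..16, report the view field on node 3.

after 1 — timeout(1): n1:prim/v1/[-]
after 2 — deliver 1→0: n0:back/v1/[-]
after 3 — deliver 1→2: n2:back/v1/[-]
after 4 — deliver 1→3: n3:back/v1/[-]
after 5 — timeout(3): n3:back/v2/[-]
after 6 — deliver 3→2: n2:prim/v2/[-]
after 7 — deliver 2→3: ·
after 8 — crash(0): n0:✗back/v1/[-]
after 9 — recover(0): n0:back/v1/[-]
after 10 — crash(2): n2:✗prim/v2/[-]
after 11 — deliver 1→0: ·
after 12 — propose(3,'w'): ·
after 13 — deliver 2→0: ·
after 14 — deliver 0→1: ·
after 15 — propose(1,'s'): ·
after 16 — recover(2): n2:prim/v2/[-]

2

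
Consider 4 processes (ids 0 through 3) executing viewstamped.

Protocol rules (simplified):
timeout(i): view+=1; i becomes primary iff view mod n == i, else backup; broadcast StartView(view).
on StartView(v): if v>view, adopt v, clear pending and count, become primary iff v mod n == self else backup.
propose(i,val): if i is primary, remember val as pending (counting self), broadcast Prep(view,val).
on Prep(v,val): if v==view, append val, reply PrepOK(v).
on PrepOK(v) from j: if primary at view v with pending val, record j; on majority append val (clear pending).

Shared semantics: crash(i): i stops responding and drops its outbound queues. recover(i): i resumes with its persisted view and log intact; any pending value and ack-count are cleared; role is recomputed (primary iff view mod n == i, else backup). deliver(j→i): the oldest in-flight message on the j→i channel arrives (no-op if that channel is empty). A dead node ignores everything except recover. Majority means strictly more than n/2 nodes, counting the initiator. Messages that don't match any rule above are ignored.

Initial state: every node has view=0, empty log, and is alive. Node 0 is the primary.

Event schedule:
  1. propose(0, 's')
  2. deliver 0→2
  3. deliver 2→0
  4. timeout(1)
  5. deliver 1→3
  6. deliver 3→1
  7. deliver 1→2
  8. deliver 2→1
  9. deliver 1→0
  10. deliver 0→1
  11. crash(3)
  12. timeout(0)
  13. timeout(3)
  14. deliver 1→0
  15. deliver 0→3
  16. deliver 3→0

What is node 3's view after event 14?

1. propose(0,'s'):  nop
2. deliver 0→2:  <2:back v0 s>
3. deliver 2→0:  nop
4. timeout(1):  <1:prim v1 ->
5. deliver 1→3:  <3:back v1 ->
6. deliver 3→1:  nop
7. deliver 1→2:  <2:back v1 s>
8. deliver 2→1:  nop
9. deliver 1→0:  <0:back v1 ->
10. deliver 0→1:  nop
11. crash(3):  <3:✗back v1 ->
12. timeout(0):  <0:back v2 ->
13. timeout(3):  nop
14. deliver 1→0:  nop

1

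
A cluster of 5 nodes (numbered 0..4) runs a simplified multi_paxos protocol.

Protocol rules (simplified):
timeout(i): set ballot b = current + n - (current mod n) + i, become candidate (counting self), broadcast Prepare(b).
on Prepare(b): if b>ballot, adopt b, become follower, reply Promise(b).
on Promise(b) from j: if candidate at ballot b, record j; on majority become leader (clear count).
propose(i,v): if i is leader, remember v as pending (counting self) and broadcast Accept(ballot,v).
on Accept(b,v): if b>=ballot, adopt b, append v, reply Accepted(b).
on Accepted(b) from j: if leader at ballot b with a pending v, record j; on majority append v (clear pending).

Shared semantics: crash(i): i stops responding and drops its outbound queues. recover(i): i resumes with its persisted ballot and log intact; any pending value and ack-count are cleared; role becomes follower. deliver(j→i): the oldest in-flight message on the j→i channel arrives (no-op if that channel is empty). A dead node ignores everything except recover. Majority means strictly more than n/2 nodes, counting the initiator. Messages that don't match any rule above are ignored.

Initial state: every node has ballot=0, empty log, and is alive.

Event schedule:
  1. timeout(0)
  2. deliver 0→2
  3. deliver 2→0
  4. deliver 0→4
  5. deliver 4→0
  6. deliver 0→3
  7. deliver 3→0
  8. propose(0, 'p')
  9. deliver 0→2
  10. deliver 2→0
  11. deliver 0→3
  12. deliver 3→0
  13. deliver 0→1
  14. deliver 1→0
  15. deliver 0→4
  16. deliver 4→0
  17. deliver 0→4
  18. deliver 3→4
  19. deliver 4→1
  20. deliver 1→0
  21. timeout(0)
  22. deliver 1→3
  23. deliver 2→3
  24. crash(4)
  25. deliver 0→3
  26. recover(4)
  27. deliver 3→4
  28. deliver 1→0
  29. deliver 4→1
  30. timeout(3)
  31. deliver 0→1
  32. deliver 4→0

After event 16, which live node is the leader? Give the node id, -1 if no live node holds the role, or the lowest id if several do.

step 1 timeout(0): 0={cand,b=5,log=-}
step 2 deliver 0→2: 2={foll,b=5,log=-}
step 3 deliver 2→0: —
step 4 deliver 0→4: 4={foll,b=5,log=-}
step 5 deliver 4→0: 0={lead,b=5,log=-}
step 6 deliver 0→3: 3={foll,b=5,log=-}
step 7 deliver 3→0: —
step 8 propose(0,'p'): —
step 9 deliver 0→2: 2={foll,b=5,log=p}
step 10 deliver 2→0: —
step 11 deliver 0→3: 3={foll,b=5,log=p}
step 12 deliver 3→0: 0={lead,b=5,log=p}
step 13 deliver 0→1: 1={foll,b=5,log=-}
step 14 deliver 1→0: —
step 15 deliver 0→4: 4={foll,b=5,log=p}
step 16 deliver 4→0: —

0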